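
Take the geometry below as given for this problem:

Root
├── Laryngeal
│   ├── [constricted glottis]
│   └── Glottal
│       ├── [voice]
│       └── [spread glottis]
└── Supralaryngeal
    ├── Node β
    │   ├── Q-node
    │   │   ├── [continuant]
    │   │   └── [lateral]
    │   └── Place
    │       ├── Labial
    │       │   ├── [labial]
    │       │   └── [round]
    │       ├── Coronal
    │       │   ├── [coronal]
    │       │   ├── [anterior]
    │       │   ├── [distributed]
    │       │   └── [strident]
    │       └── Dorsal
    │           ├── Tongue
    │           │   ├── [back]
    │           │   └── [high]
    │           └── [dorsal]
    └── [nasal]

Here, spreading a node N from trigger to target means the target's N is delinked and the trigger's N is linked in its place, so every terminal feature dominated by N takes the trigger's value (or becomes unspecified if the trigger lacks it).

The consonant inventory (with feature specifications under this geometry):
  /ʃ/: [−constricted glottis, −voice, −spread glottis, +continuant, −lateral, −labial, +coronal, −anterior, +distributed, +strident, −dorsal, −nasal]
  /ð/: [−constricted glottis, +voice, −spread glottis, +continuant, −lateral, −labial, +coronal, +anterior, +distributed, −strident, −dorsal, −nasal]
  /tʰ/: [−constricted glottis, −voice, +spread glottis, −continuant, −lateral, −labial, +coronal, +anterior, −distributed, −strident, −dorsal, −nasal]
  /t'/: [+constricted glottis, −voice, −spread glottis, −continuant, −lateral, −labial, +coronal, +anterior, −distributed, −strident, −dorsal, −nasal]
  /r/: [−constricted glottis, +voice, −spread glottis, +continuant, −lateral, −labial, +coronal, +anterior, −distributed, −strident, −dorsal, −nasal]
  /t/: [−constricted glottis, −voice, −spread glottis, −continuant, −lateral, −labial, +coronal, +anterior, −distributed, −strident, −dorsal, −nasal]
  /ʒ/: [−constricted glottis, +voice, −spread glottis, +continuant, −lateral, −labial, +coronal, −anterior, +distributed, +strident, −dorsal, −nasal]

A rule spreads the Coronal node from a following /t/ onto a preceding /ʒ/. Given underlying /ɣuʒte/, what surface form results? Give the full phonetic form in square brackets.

[ɣurte]

Coronal immediately or transitively dominates [coronal], [anterior], [distributed], [strident].
Spreading Coronal from /t/ onto /ʒ/ replaces those values with /t/'s: [+coronal], [+anterior], [−distributed], [−strident]. Features outside Coronal ([constricted glottis], [voice], [spread glottis], …) stay as in /ʒ/.
The resulting bundle matches /r/ in the inventory; substituting it for /ʒ/ gives [ɣurte].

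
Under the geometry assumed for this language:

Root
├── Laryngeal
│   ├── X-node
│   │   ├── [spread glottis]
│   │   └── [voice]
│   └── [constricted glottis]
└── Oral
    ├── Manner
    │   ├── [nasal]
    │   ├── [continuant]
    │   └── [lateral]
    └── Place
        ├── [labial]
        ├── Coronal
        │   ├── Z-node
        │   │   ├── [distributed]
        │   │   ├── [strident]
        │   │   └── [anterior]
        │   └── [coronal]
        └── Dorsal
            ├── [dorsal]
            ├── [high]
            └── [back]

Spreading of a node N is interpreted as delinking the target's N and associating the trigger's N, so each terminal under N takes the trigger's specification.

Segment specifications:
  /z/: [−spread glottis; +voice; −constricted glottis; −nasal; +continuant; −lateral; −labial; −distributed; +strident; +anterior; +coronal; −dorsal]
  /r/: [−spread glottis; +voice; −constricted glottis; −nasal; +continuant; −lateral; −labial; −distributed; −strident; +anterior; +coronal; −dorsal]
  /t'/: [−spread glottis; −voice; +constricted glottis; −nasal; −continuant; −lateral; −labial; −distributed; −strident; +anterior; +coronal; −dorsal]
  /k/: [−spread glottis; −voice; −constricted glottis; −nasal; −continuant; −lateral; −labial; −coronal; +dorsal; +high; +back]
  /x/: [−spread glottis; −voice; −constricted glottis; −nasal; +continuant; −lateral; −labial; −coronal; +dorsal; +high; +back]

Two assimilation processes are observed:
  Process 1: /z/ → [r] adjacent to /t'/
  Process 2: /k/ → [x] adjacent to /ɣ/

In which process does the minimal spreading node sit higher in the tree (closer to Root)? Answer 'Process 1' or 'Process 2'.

Process 2

Process 1 alters [strident]; the lowest dominating node is [strident] (depth 5 from Root).
In Process 2, [continuant] changes, so the minimal spreading node is [continuant] at depth 3.
[continuant] is closer to Root than [strident], so Process 2 spreads the higher node.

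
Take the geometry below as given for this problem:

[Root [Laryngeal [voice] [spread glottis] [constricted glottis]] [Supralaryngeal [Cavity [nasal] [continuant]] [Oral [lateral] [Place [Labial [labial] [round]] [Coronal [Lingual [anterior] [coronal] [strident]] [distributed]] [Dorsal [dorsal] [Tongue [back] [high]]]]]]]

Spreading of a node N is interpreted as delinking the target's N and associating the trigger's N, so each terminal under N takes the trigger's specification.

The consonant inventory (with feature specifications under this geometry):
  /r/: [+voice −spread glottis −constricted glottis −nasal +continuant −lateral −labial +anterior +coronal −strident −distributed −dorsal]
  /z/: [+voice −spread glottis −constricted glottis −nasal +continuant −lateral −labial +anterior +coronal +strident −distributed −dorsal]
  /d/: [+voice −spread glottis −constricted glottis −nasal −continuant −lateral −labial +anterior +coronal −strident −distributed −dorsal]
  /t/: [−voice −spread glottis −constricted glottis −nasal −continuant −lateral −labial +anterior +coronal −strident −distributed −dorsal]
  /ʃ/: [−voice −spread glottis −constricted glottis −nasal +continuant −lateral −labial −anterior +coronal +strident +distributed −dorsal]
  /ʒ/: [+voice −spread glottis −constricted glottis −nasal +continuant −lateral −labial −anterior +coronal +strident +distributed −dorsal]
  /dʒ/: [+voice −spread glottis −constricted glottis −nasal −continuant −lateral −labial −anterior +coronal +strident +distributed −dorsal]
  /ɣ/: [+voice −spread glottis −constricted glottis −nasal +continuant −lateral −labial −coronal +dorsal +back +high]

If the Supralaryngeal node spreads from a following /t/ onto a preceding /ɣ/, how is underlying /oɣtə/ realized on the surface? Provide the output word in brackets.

[odtə]

The Supralaryngeal node dominates the terminals [nasal], [continuant], [lateral], [labial], [round], [anterior], [coronal], [strident], [distributed], [dorsal], [back], [high].
Spreading Supralaryngeal from /t/ onto /ɣ/ replaces those values with /t/'s: [−nasal], [−continuant], [−lateral], [−labial], [+anterior], [+coronal], [−strident], [−distributed], [−dorsal]. Features outside Supralaryngeal ([voice], [spread glottis], [constricted glottis]) stay as in /ɣ/.
Among the inventory, only /d/ has exactly this specification, giving the surface form [odtə].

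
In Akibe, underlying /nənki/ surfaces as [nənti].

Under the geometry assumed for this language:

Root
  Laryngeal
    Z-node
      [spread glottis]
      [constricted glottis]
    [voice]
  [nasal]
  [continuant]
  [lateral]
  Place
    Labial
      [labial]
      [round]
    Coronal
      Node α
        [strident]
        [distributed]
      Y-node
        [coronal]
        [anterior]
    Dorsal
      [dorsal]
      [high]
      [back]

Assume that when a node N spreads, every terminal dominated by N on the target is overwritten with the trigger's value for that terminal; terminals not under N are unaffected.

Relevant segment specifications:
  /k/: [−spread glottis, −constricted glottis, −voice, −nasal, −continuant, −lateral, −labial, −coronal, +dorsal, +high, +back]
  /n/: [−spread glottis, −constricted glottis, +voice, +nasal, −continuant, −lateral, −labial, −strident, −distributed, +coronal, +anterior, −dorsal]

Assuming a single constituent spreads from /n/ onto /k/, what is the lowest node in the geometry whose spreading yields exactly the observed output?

Place

The alternation /k/ → [t] changes [coronal], [anterior], [distributed], [strident], [dorsal], [high], [back] and nothing else.
These terminals are all dominated by Place, and no proper subconstituent of Place covers them all; Place is their lowest common ancestor.
If Place spreads, every terminal under it takes /n/'s value, producing [t] as observed.
Since [nasal], [voice] are preserved even though /n/ disagrees there, no node above Place spread.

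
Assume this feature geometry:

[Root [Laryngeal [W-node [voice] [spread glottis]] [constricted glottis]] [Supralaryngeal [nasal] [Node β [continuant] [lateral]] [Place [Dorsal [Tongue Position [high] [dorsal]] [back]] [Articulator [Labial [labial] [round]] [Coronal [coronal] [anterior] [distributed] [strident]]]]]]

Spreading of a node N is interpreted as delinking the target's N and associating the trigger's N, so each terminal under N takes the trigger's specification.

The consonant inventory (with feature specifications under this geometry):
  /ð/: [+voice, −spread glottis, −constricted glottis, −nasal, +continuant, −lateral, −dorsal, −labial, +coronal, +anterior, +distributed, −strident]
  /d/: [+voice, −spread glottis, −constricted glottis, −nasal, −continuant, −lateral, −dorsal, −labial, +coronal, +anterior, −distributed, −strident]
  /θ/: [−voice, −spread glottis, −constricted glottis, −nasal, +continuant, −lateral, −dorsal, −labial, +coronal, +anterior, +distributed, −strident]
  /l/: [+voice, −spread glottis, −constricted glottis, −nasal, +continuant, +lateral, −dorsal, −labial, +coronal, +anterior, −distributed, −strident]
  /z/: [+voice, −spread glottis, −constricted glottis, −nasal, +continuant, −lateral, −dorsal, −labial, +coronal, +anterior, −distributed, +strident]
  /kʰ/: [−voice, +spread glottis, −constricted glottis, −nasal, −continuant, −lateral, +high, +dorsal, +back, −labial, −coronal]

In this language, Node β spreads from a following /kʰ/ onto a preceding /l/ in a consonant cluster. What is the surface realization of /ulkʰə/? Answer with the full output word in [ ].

[udkʰə]

Terminals under Node β in this geometry: [continuant], [lateral].
The target acquires /kʰ/'s values for everything under Node β — [−continuant], [−lateral] — while keeping its own [voice], [spread glottis], [constricted glottis], ….
The resulting bundle matches /d/ in the inventory; substituting it for /l/ gives [udkʰə].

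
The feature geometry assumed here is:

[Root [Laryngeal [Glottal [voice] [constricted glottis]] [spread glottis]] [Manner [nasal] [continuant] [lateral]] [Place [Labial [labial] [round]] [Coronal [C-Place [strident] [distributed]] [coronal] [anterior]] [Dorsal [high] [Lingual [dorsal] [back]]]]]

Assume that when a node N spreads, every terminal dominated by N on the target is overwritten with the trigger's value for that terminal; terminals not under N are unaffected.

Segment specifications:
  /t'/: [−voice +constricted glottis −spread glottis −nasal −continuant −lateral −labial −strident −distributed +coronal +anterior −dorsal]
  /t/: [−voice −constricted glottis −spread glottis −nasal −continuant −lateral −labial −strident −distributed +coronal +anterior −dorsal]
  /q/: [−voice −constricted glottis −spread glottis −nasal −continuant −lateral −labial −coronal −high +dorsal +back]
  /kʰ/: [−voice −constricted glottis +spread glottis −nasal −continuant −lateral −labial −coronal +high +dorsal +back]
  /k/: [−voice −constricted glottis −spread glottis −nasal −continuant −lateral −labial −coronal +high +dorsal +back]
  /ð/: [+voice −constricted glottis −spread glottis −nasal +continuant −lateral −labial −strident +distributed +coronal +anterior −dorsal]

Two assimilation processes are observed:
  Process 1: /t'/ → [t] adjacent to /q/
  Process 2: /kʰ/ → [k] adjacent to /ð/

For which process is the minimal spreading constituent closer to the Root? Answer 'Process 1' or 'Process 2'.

Process 1: the feature that changes is [constricted glottis]; the minimal node is [constricted glottis] (depth 3).
Process 2 alters [spread glottis]; the lowest dominating node is [spread glottis] (depth 2 from Root).
[spread glottis] is closer to Root than [constricted glottis], so Process 2 spreads the higher node.

Process 2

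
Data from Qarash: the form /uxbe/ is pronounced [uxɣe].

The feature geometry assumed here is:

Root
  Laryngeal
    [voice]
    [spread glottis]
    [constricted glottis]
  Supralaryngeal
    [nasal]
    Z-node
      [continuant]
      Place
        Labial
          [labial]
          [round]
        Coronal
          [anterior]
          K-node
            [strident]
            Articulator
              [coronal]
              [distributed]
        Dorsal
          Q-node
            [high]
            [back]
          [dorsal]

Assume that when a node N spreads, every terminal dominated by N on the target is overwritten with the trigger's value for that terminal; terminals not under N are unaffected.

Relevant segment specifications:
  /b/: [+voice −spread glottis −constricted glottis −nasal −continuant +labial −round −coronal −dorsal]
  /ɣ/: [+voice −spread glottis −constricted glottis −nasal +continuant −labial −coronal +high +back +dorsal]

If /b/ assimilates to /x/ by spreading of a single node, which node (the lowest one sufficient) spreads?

/b/ and [ɣ] differ in [continuant], [labial], [round], [dorsal], [high], [back]; every other specified feature is identical.
These terminals are all dominated by Z-node, and no proper subconstituent of Z-node covers them all; Z-node is their lowest common ancestor.
Spreading Z-node from /x/ overwrites each of those terminals with /x/'s values, yielding exactly [ɣ].
[voice] stays as in /b/ although /x/ differs there, so no node dominating it spread; among the remaining candidates Z-node is the lowest that derives the output.

Z-node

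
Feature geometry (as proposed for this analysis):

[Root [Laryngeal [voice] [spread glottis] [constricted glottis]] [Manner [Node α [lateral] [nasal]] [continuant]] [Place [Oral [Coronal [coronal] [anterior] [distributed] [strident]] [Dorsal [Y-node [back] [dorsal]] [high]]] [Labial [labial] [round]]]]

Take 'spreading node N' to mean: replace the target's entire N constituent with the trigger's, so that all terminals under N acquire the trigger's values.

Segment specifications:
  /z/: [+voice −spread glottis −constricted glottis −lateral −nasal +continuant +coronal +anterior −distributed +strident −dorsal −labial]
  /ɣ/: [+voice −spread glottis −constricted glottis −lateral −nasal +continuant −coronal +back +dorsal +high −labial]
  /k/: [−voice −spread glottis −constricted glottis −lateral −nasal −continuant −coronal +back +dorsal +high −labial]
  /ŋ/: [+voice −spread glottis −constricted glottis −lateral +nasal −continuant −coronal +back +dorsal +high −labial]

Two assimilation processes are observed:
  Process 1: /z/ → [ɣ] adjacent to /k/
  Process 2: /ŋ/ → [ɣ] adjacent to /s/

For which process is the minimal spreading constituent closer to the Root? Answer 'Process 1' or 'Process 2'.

Process 1: the features that change are [coronal], [anterior], [distributed], [strident], [dorsal], [high], [back]; the minimal node is Oral (depth 2).
Process 2 alters [nasal], [continuant]; the lowest common ancestor is Manner (depth 1 from Root).
Depth 1 < depth 2; Process 2 involves the structurally higher constituent Manner.

Process 2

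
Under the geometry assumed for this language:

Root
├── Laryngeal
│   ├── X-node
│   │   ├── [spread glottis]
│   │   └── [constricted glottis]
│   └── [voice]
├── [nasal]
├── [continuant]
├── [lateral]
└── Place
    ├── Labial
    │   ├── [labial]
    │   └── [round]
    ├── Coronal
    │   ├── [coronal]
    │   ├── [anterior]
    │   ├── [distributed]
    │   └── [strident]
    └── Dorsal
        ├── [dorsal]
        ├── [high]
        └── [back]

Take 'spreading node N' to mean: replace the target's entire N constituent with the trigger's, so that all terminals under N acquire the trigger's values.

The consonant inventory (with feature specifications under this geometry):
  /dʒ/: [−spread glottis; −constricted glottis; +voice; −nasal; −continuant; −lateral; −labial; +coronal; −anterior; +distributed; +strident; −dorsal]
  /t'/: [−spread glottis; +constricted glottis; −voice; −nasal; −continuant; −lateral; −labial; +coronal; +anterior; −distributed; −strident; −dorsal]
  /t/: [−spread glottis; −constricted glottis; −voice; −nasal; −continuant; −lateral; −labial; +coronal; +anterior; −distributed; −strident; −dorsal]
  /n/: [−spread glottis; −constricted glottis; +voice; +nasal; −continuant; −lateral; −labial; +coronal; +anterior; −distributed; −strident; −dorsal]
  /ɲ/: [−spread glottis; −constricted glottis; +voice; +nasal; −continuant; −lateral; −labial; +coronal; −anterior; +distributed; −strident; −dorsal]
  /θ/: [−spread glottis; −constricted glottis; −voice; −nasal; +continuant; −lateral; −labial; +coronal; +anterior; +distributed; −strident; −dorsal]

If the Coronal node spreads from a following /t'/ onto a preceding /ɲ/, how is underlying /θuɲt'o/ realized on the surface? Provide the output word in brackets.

Terminals under Coronal in this geometry: [coronal], [anterior], [distributed], [strident].
After delinking /ɲ/'s Coronal and linking /t'/'s, the affected terminals become [+coronal], [+anterior], [−distributed], [−strident]; [spread glottis], [constricted glottis], [voice], … (outside Coronal) are retained from /ɲ/.
Among the inventory, only /n/ has exactly this specification, giving the surface form [θunt'o].

[θunt'o]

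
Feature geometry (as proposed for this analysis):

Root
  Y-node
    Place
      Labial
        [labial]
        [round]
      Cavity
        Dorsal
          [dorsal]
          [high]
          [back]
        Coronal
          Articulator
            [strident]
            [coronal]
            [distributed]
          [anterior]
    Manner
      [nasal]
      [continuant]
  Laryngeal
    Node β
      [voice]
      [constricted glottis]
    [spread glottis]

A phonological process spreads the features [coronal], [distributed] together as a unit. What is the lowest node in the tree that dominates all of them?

[coronal] lies under Articulator (below Y-node).
[distributed] lies under Articulator (below Y-node).
These paths first converge at Articulator; no daughter of Articulator dominates all 2 features, so Articulator is the minimal constituent.

Articulator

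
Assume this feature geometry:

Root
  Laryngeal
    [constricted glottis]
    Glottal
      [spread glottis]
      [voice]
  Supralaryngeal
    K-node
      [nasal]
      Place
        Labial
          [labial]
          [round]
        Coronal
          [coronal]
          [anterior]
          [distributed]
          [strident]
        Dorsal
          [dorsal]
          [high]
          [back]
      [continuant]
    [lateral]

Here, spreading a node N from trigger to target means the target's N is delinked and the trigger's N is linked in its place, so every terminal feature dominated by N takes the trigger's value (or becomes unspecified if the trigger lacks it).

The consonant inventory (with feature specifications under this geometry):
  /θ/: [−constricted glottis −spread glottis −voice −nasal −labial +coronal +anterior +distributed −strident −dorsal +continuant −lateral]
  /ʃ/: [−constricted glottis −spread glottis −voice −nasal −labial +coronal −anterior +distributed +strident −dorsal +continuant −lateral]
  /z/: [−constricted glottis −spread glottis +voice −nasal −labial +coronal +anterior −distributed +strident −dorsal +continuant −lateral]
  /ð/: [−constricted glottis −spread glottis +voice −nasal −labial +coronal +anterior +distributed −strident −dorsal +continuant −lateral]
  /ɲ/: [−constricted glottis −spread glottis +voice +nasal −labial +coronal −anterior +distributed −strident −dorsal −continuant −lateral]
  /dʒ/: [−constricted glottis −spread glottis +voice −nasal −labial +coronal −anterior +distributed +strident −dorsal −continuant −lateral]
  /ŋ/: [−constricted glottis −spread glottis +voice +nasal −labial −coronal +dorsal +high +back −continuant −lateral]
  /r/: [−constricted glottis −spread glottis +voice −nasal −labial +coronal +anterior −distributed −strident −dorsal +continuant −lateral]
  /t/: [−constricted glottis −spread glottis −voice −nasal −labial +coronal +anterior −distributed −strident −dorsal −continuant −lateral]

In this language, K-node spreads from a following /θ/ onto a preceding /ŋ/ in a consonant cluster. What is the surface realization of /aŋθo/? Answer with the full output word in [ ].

[aðθo]

K-node immediately or transitively dominates [nasal], [labial], [round], [coronal], [anterior], [distributed], [strident], [dorsal], [high], [back], [continuant].
After delinking /ŋ/'s K-node and linking /θ/'s, the affected terminals become [−nasal], [−labial], [+coronal], [+anterior], [+distributed], [−strident], [−dorsal], [+continuant]; [constricted glottis], [spread glottis], [voice], … (outside K-node) are retained from /ŋ/.
The resulting bundle matches /ð/ in the inventory; substituting it for /ŋ/ gives [aðθo].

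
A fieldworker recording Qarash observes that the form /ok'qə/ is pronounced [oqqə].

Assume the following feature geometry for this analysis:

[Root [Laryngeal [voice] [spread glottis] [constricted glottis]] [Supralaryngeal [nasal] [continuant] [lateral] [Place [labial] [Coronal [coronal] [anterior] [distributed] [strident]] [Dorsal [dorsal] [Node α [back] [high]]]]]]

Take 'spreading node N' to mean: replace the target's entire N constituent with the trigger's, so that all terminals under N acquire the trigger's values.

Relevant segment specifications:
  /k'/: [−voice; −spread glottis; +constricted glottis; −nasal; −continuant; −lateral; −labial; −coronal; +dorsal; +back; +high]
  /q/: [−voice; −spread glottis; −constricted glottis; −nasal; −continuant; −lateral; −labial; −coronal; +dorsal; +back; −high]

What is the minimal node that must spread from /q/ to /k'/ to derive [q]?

Root

The alternation /k'/ → [q] changes [constricted glottis], [high] and nothing else.
In this geometry the lowest node dominating all of them is Root: every daughter of Root dominates only a proper subset, so no lower node suffices.
If Root spreads, every terminal under it takes /q/'s value, producing [q] as observed.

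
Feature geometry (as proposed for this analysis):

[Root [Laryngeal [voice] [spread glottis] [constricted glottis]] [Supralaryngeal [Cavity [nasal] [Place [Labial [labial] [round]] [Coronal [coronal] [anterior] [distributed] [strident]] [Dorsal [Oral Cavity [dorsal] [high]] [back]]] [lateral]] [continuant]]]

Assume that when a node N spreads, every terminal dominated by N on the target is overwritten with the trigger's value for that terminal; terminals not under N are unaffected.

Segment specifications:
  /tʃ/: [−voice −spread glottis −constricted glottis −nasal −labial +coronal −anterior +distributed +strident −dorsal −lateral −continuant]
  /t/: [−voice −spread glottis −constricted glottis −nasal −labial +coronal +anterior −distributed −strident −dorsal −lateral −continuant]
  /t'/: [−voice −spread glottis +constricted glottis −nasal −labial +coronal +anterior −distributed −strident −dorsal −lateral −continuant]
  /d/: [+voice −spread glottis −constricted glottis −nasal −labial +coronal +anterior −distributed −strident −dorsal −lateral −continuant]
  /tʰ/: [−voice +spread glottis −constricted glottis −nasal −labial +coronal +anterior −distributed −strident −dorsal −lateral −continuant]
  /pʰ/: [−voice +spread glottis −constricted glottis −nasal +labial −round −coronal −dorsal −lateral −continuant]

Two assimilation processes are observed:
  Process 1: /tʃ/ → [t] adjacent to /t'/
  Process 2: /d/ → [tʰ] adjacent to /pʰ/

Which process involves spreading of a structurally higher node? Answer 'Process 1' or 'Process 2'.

Process 2

In Process 1, [anterior], [distributed], [strident] change, so the minimal spreading node is Coronal at depth 4.
In Process 2, [voice], [spread glottis] change, so the minimal spreading node is Laryngeal at depth 1.
Laryngeal is closer to Root than Coronal, so Process 2 spreads the higher node.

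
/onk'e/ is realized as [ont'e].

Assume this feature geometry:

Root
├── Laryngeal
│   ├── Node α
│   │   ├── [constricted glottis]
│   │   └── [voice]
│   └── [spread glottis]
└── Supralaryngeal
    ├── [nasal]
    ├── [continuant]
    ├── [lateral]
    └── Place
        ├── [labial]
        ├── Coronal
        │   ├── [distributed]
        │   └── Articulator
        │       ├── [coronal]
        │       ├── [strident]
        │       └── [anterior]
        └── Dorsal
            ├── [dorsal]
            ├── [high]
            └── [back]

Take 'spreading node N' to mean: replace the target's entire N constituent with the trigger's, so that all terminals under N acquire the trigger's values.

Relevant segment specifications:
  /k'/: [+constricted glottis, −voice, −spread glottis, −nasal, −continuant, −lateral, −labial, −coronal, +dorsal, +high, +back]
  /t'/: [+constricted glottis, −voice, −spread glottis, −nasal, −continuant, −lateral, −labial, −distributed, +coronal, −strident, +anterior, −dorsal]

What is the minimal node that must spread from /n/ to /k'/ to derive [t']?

Place

Feature comparison: [coronal], [anterior], [distributed], [strident], [dorsal], [high], [back] differ between /k'/ and [t']; the remaining terminals match.
In this geometry the lowest node dominating all of them is Place: every daughter of Place dominates only a proper subset, so no lower node suffices.
Delinking /k'/'s Place and associating /n/'s Place gives precisely the feature bundle of [t'].
[nasal] — on which /n/ differs from /k'/ — is unchanged, so neither Supralaryngeal nor anything higher can have spread; the constituent is no larger than Place.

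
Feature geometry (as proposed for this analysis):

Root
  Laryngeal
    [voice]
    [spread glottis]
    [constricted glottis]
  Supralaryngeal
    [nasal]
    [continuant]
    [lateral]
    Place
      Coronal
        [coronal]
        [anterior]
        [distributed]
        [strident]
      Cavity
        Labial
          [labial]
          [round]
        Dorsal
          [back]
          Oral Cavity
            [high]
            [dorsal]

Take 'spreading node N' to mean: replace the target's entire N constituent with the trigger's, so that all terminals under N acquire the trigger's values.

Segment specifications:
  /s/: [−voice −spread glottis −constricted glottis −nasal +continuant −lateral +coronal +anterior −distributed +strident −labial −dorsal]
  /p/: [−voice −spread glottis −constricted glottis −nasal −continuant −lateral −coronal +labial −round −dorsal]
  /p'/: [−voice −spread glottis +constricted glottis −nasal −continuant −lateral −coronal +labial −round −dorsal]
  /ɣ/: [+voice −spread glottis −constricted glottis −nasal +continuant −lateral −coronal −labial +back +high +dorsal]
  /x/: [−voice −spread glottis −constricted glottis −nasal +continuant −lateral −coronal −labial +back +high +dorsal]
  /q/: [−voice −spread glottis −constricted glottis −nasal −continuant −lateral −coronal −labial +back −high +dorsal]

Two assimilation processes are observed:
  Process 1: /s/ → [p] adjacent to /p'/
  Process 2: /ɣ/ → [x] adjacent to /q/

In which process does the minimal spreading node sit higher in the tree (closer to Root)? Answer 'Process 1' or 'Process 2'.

In Process 1, [continuant], [labial], [round], [coronal], [anterior], [distributed], [strident] change, so the minimal spreading node is Supralaryngeal at depth 1.
Process 2: the feature that changes is [voice]; the minimal node is [voice] (depth 2).
Supralaryngeal (depth 1) sits above [voice] (depth 2), making Process 1 the one with the higher spreading node.

Process 1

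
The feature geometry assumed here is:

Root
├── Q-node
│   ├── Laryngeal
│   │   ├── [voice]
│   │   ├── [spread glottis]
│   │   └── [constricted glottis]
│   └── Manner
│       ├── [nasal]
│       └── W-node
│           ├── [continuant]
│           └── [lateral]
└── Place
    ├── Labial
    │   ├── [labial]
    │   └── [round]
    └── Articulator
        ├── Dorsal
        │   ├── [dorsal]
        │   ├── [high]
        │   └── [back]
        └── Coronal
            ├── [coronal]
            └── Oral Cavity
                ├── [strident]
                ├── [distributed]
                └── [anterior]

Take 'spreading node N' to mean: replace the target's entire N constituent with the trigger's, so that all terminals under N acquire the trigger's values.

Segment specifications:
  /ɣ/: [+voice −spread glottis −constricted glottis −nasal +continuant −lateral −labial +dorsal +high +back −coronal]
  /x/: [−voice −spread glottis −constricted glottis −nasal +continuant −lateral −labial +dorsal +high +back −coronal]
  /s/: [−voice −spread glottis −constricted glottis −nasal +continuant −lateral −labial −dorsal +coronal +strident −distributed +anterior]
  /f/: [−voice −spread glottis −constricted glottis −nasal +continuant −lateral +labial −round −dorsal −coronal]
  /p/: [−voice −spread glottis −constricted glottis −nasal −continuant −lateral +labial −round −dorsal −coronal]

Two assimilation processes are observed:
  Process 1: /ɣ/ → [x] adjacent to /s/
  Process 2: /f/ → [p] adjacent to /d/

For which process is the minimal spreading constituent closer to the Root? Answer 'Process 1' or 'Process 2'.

Process 1: the feature that changes is [voice]; the minimal node is [voice] (depth 3).
Process 2: the feature that changes is [continuant]; the minimal node is [continuant] (depth 4).
Depth 3 < depth 4; Process 1 involves the structurally higher constituent [voice].

Process 1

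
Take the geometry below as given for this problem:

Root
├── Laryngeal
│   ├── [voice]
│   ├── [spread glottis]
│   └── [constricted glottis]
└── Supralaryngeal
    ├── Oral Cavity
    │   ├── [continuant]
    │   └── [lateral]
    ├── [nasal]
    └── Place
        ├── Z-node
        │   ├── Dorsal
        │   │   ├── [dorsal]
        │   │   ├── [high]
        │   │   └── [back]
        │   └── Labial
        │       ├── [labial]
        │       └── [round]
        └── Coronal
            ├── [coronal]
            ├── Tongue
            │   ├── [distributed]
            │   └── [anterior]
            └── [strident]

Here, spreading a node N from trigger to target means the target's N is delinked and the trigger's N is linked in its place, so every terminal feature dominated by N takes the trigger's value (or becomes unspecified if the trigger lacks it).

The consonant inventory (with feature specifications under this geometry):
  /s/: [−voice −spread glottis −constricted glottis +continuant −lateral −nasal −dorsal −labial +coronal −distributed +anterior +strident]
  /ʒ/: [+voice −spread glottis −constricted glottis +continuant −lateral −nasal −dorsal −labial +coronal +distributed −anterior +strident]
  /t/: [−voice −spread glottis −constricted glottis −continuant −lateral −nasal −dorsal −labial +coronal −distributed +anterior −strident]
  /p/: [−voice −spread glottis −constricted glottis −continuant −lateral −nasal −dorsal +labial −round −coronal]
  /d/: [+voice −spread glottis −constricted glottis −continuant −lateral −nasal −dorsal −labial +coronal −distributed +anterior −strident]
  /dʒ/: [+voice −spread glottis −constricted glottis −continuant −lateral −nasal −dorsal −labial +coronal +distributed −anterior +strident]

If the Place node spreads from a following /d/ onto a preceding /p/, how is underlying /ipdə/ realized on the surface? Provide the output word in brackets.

[itdə]

Terminals under Place in this geometry: [dorsal], [high], [back], [labial], [round], [coronal], [distributed], [anterior], [strident].
After delinking /p/'s Place and linking /d/'s, the affected terminals become [−dorsal], [−labial], [+coronal], [−distributed], [+anterior], [−strident]; [voice], [spread glottis], [constricted glottis], … (outside Place) are retained from /p/.
Among the inventory, only /t/ has exactly this specification, giving the surface form [itdə].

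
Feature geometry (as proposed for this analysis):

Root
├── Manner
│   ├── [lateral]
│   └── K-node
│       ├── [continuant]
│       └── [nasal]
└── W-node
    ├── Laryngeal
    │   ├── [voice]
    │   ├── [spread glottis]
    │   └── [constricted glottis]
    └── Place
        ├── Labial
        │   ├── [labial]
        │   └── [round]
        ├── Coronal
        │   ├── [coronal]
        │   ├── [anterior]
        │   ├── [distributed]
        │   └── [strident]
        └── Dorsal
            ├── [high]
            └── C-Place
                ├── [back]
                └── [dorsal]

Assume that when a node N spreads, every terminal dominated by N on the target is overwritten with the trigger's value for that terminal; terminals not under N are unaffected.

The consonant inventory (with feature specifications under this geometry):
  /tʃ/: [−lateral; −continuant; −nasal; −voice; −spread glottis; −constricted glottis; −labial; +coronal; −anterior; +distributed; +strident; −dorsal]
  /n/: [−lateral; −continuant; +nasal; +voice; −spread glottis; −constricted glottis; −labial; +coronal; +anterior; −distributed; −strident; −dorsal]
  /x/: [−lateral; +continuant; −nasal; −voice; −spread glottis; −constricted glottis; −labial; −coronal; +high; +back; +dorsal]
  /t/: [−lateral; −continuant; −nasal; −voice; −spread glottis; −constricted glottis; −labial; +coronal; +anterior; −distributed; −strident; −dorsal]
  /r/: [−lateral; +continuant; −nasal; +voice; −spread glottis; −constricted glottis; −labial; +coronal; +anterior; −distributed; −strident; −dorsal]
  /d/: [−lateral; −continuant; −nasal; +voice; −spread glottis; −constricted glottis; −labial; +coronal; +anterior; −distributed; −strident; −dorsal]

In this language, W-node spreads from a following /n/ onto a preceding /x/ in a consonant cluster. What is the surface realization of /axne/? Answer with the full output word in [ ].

Terminals under W-node in this geometry: [voice], [spread glottis], [constricted glottis], [labial], [round], [coronal], [anterior], [distributed], [strident], [high], [back], [dorsal].
Spreading W-node from /n/ onto /x/ replaces those values with /n/'s: [+voice], [−spread glottis], [−constricted glottis], [−labial], [+coronal], [+anterior], [−distributed], [−strident], [−dorsal]. Features outside W-node ([lateral], [continuant], [nasal]) stay as in /x/.
This feature bundle is that of [r], so /axne/ surfaces as [arne].

[arne]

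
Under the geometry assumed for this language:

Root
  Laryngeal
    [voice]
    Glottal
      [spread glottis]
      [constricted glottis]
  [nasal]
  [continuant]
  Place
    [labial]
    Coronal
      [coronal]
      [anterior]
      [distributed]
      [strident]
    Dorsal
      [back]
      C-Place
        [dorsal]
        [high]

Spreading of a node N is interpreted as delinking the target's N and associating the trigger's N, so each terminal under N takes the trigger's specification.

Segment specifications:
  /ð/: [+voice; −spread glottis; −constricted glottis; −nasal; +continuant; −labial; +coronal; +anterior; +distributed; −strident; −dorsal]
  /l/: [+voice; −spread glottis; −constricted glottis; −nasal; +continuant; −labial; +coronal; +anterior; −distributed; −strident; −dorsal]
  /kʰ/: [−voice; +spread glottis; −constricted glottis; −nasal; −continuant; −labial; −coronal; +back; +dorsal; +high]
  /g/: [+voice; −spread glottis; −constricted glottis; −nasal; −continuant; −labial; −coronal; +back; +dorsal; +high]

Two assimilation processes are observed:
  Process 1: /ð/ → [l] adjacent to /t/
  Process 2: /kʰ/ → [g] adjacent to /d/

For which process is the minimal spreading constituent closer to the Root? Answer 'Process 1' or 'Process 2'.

Process 2

Process 1 alters [distributed]; the lowest dominating node is [distributed] (depth 3 from Root).
Process 2: the features that change are [voice], [spread glottis]; the minimal node is Laryngeal (depth 1).
Laryngeal is closer to Root than [distributed], so Process 2 spreads the higher node.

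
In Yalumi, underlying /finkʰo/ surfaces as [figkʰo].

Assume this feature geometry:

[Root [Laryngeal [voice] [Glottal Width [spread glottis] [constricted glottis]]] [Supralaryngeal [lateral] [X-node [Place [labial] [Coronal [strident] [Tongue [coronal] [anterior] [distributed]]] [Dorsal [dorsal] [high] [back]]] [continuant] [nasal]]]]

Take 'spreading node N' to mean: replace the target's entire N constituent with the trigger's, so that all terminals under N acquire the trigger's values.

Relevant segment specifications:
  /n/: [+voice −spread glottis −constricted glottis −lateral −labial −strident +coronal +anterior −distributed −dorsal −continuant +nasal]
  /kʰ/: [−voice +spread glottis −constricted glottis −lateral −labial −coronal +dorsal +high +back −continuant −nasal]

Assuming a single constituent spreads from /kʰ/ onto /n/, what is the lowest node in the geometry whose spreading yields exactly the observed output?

The alternation /n/ → [g] changes [nasal], [coronal], [anterior], [distributed], [strident], [dorsal], [high], [back] and nothing else.
The smallest constituent containing every changed terminal is X-node — each of its daughters lacks at least one of the affected features.
Delinking /n/'s X-node and associating /kʰ/'s X-node gives precisely the feature bundle of [g].
Features on which the two segments disagree outside X-node, such as [voice], [spread glottis], are unchanged — nothing dominating them spread, and X-node is the minimal sufficient constituent.

X-node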